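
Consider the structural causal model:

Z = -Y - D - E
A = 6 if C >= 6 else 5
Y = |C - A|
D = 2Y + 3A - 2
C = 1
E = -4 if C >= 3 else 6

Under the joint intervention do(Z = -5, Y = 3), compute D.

19

Setting Z = -5, Y = 3 by intervention discards those variables' equations.
A = 6 if C >= 6 else 5  [with C=1]  = 5
D = 2Y + 3A - 2  [with Y=3, A=5]  = 19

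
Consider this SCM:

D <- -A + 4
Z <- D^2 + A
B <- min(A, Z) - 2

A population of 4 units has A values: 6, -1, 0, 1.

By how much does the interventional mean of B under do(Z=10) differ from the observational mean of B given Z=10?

do(Z=10) breaks Z's dependence on A. With Z=10 fixed, B across the units is 4, -3, -2, -1, mean -0.5.
Observing Z=10 restricts to units where Z's equation naturally yields 10: A ∈ {6, 1}. In that subpopulation B = 4, -1, mean 1.5.
Difference = -0.5 − 1.5 = -2.

-2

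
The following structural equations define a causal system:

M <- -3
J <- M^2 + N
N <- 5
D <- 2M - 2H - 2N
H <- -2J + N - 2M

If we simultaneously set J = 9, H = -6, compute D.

-4

Setting J = 9, H = -6 by intervention discards those variables' equations.
D = 2M - 2H - 2N  [with M=-3, H=-6, N=5]  = -4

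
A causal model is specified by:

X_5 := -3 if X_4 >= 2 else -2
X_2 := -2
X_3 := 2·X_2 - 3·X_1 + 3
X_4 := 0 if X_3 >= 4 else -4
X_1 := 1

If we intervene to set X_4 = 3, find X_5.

Intervening sets X_4 = 3 and removes its equation (X_4 := 0 if X_3 >= 4 else -4).
X_5 = -3 if X_4 >= 2 else -2  [with X_4=3]  = -3

-3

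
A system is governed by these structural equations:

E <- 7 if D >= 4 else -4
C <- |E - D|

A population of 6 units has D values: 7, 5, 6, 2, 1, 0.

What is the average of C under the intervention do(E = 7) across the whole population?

3.5

do(E=7) breaks E's dependence on D. With E=7 fixed, C across the units is 0, 2, 1, 5, 6, 7, mean 3.5.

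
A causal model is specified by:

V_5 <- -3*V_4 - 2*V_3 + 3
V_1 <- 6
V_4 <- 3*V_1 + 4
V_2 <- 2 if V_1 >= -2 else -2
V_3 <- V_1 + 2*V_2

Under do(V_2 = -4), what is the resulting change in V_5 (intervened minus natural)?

24

do(V_2=-4) replaces the equation V_2 <- 2 if V_1 >= -2 else -2 with the constant V_2 = -4.
V_3 = V_1 + 2*V_2  [with V_1=6, V_2=-4]  = -2
V_4 = 3*V_1 + 4  [with V_1=6]  = 22
V_5 = -3*V_4 - 2*V_3 + 3  [with V_4=22, V_3=-2]  = -59
Without intervention: V_2 = 2 if V_1 >= -2 else -2  [with V_1=6]  = 2; V_3 = V_1 + 2*V_2  [with V_1=6, V_2=2]  = 10; V_4 = 3*V_1 + 4  [with V_1=6]  = 22; V_5 = -3*V_4 - 2*V_3 + 3  [with V_4=22, V_3=10]  = -83.
Change = -59 − (-83) = 24.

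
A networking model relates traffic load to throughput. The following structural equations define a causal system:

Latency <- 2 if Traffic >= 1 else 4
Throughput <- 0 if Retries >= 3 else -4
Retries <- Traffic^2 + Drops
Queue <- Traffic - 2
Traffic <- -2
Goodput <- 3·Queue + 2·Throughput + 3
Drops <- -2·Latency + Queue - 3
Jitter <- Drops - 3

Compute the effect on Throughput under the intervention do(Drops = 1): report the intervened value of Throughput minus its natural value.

The intervention breaks the incoming arrows to Drops: Drops <- -2·Latency + Queue - 3 no longer applies, and Drops = 1.
Retries = Traffic^2 + Drops  [with Traffic=-2, Drops=1]  = 5
Throughput = 0 if Retries >= 3 else -4  [with Retries=5]  = 0
Without intervention: Latency = 2 if Traffic >= 1 else 4  [with Traffic=-2]  = 4; Queue = Traffic - 2  [with Traffic=-2]  = -4; Drops = -2·Latency + Queue - 3  [with Latency=4, Queue=-4]  = -15; Retries = Traffic^2 + Drops  [with Traffic=-2, Drops=-15]  = -11; Throughput = 0 if Retries >= 3 else -4  [with Retries=-11]  = -4.
Change = 0 − (-4) = 4.

4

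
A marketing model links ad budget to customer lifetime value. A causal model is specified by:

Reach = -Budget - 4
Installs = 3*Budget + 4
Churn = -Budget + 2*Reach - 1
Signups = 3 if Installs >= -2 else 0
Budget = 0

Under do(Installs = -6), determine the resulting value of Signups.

0

The intervention breaks the incoming arrows to Installs: Installs = 3*Budget + 4 no longer applies, and Installs = -6.
Signups = 3 if Installs >= -2 else 0  [with Installs=-6]  = 0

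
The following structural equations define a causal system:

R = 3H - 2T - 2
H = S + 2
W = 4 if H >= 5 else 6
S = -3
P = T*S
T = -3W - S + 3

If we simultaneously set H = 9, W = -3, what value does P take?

Under do(H = 9, W = -3), each intervened variable's structural equation is replaced by its fixed value.
T = -3W - S + 3  [with W=-3, S=-3]  = 15
P = T*S  [with T=15, S=-3]  = -45

-45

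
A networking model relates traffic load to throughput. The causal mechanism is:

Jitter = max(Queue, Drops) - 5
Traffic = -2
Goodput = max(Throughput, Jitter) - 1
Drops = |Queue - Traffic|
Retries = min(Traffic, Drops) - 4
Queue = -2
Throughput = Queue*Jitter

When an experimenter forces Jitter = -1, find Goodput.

Under do(Jitter=-1), the mechanism Jitter = max(Queue, Drops) - 5 is discarded; Jitter is fixed at -1.
Throughput = Queue*Jitter  [with Queue=-2, Jitter=-1]  = 2
Goodput = max(Throughput, Jitter) - 1  [with Throughput=2, Jitter=-1]  = 1

1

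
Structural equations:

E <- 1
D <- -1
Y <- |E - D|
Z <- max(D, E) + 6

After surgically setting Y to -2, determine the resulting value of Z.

7

The intervention breaks the incoming arrows to Y: Y <- |E - D| no longer applies, and Y = -2.
Z is not downstream of the intervention, so its value is determined by the original equations.
Z = max(D, E) + 6  [with D=-1, E=1]  = 7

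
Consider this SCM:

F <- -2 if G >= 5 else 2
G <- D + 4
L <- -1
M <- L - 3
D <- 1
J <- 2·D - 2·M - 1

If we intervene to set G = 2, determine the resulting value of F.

2

The intervention breaks the incoming arrows to G: G <- D + 4 no longer applies, and G = 2.
F = -2 if G >= 5 else 2  [with G=2]  = 2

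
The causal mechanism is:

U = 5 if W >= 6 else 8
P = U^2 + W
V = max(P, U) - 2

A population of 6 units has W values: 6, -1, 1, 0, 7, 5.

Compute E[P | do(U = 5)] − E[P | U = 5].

The intervention sets U=5 in all 6 units regardless of W. Recomputing P per unit gives 31, 24, 26, 25, 32, 30; average 28.
Observing U=5 restricts to units where U's equation naturally yields 5: W ∈ {6, 7}. In that subpopulation P = 31, 32, mean 31.5.
Difference = 28 − 31.5 = -3.5.

-3.5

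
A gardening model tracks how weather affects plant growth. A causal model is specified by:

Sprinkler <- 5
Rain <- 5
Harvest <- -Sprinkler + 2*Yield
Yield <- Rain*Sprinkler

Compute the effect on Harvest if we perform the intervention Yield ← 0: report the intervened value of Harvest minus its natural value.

-50

The intervention breaks the incoming arrows to Yield: Yield <- Rain*Sprinkler no longer applies, and Yield = 0.
Harvest = -Sprinkler + 2*Yield  [with Sprinkler=5, Yield=0]  = -5
Without intervention: Yield = Rain*Sprinkler  [with Rain=5, Sprinkler=5]  = 25; Harvest = -Sprinkler + 2*Yield  [with Sprinkler=5, Yield=25]  = 45.
Change = -5 − 45 = -50.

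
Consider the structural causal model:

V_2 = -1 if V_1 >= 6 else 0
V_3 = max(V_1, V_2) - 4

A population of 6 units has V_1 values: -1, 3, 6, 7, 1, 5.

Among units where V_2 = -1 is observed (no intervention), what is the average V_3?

2.5

Conditioning on V_2=-1 selects the 2 unit(s) with V_1 ∈ {6, 7}. Their V_3 values: 2, 3. Mean = 2.5.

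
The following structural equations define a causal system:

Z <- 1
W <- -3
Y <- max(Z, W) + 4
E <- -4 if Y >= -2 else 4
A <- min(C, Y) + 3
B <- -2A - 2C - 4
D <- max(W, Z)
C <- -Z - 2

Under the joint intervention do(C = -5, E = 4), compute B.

Under do(C = -5, E = 4), each intervened variable's structural equation is replaced by its fixed value.
Y = max(Z, W) + 4  [with Z=1, W=-3]  = 5
A = min(C, Y) + 3  [with C=-5, Y=5]  = -2
B = -2A - 2C - 4  [with A=-2, C=-5]  = 10

10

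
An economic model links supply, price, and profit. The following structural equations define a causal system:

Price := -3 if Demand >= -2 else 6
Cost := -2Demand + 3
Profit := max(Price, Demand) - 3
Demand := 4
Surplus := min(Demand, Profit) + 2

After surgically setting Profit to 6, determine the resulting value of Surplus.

6

Intervening sets Profit = 6 and removes its equation (Profit := max(Price, Demand) - 3).
Surplus = min(Demand, Profit) + 2  [with Demand=4, Profit=6]  = 6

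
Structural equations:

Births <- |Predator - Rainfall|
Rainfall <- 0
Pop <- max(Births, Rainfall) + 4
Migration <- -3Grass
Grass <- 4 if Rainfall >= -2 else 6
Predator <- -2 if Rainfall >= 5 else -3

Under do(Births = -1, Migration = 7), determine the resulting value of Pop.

4

The joint intervention fixes Births = -1, Migration = 7, removing each variable's own equation.
Pop = max(Births, Rainfall) + 4  [with Births=-1, Rainfall=0]  = 4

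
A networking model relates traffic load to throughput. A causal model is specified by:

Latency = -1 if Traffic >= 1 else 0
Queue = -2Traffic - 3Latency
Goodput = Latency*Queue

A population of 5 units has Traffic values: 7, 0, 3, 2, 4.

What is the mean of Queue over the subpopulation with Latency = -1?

-5

Conditioning on Latency=-1 selects the 4 unit(s) with Traffic ∈ {7, 3, 2, 4}. Their Queue values: -11, -3, -1, -5. Mean = -5.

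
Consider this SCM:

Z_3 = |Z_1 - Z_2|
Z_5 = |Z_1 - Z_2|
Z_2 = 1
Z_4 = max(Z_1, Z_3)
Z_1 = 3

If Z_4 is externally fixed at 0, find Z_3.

2

Under do(Z_4=0), the mechanism Z_4 = max(Z_1, Z_3) is discarded; Z_4 is fixed at 0.
Since Z_3 is not a descendant of the intervened variable, it is unaffected.
Z_3 = |Z_1 - Z_2|  [with Z_1=3, Z_2=1]  = 2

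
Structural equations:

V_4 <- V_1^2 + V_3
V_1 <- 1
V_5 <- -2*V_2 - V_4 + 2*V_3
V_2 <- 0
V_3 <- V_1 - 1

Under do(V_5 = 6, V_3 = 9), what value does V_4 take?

Under do(V_5 = 6, V_3 = 9), each intervened variable's structural equation is replaced by its fixed value.
V_4 = V_1^2 + V_3  [with V_1=1, V_3=9]  = 10

10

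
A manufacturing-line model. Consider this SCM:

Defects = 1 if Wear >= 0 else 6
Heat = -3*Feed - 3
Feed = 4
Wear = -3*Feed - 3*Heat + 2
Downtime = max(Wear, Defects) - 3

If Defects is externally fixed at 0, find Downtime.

Intervening sets Defects = 0 and removes its equation (Defects = 1 if Wear >= 0 else 6).
Heat = -3*Feed - 3  [with Feed=4]  = -15
Wear = -3*Feed - 3*Heat + 2  [with Feed=4, Heat=-15]  = 35
Downtime = max(Wear, Defects) - 3  [with Wear=35, Defects=0]  = 32

32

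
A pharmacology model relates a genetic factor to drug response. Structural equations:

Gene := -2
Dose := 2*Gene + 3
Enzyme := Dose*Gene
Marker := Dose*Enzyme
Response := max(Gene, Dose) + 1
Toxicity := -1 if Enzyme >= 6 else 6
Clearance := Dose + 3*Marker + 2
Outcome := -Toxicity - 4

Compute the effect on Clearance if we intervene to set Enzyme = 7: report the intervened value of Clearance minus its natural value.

-15

The intervention breaks the incoming arrows to Enzyme: Enzyme := Dose*Gene no longer applies, and Enzyme = 7.
Dose = 2*Gene + 3  [with Gene=-2]  = -1
Marker = Dose*Enzyme  [with Dose=-1, Enzyme=7]  = -7
Clearance = Dose + 3*Marker + 2  [with Dose=-1, Marker=-7]  = -20
Without intervention: Dose = 2*Gene + 3  [with Gene=-2]  = -1; Enzyme = Dose*Gene  [with Dose=-1, Gene=-2]  = 2; Marker = Dose*Enzyme  [with Dose=-1, Enzyme=2]  = -2; Clearance = Dose + 3*Marker + 2  [with Dose=-1, Marker=-2]  = -5.
Change = -20 − (-5) = -15.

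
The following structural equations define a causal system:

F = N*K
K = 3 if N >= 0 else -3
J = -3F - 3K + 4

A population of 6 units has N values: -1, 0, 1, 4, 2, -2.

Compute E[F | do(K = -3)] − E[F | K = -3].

-6.5

The intervention sets K=-3 in all 6 units regardless of N. Recomputing F per unit gives 3, 0, -3, -12, -6, 6; average -2.
Observing K=-3 restricts to units where K's equation naturally yields -3: N ∈ {-1, -2}. In that subpopulation F = 3, 6, mean 4.5.
Difference = -2 − 4.5 = -6.5.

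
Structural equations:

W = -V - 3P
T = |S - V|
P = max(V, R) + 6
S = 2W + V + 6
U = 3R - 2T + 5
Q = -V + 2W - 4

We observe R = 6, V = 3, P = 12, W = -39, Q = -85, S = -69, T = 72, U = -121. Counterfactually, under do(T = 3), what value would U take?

17

do(T=3) replaces the equation T = |S - V| with the constant T = 3.
U = 3R - 2T + 5  [with R=6, T=3]  = 17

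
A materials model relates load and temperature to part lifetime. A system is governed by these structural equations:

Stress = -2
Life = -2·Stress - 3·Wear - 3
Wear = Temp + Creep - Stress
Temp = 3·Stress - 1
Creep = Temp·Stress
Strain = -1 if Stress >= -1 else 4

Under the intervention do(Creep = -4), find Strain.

The intervention breaks the incoming arrows to Creep: Creep = Temp·Stress no longer applies, and Creep = -4.
Since Strain is not a descendant of the intervened variable, it is unaffected.
Strain = -1 if Stress >= -1 else 4  [with Stress=-2]  = 4

4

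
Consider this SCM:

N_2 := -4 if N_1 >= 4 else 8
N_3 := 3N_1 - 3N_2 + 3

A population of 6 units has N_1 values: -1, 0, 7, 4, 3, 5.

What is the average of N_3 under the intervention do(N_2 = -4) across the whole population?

24

Under do(N_2=-4), N_2's equation is replaced by N_2=-4 for every unit. Per-unit N_3: 12, 15, 36, 27, 24, 30. Mean = 24.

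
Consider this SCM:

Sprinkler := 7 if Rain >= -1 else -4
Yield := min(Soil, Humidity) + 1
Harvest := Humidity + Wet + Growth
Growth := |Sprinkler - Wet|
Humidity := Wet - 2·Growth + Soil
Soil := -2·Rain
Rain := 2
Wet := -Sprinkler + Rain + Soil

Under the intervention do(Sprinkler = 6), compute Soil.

-4

The intervention breaks the incoming arrows to Sprinkler: Sprinkler := 7 if Rain >= -1 else -4 no longer applies, and Sprinkler = 6.
Since Soil is not a descendant of the intervened variable, it is unaffected.
Soil = -2·Rain  [with Rain=2]  = -4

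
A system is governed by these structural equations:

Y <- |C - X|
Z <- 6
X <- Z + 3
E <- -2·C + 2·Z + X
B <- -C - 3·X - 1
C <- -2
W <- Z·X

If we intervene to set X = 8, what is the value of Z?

Under do(X=8), the mechanism X <- Z + 3 is discarded; X is fixed at 8.
Z is not downstream of the intervention, so its value is determined by the original equations.

6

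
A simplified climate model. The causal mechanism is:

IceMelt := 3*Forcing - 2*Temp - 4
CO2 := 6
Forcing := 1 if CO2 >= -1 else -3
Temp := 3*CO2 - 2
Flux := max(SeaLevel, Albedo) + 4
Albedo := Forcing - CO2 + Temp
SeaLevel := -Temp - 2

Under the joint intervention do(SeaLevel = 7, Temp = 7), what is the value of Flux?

Under do(SeaLevel = 7, Temp = 7), each intervened variable's structural equation is replaced by its fixed value.
Forcing = 1 if CO2 >= -1 else -3  [with CO2=6]  = 1
Albedo = Forcing - CO2 + Temp  [with Forcing=1, CO2=6, Temp=7]  = 2
Flux = max(SeaLevel, Albedo) + 4  [with SeaLevel=7, Albedo=2]  = 11

11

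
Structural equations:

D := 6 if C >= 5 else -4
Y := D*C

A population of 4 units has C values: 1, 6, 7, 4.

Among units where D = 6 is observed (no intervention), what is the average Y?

E[Y|D=6] averages over only the 2 units with D=6 (C = 6, 7): Y = 36, 42, mean 39.

39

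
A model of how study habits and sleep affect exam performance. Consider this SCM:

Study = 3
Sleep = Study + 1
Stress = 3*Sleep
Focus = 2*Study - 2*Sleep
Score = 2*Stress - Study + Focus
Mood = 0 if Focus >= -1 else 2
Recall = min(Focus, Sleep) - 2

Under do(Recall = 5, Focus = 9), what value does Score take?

Under do(Recall = 5, Focus = 9), each intervened variable's structural equation is replaced by its fixed value.
Sleep = Study + 1  [with Study=3]  = 4
Stress = 3*Sleep  [with Sleep=4]  = 12
Score = 2*Stress - Study + Focus  [with Stress=12, Study=3, Focus=9]  = 30

30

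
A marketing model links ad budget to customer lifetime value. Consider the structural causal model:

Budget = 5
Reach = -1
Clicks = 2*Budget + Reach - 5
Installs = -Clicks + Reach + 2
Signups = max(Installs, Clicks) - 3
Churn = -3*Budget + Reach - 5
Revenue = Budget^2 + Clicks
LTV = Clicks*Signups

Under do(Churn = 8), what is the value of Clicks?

4

do(Churn=8) replaces the equation Churn = -3*Budget + Reach - 5 with the constant Churn = 8.
Clicks is not downstream of the intervention, so its value is determined by the original equations.
Clicks = 2*Budget + Reach - 5  [with Budget=5, Reach=-1]  = 4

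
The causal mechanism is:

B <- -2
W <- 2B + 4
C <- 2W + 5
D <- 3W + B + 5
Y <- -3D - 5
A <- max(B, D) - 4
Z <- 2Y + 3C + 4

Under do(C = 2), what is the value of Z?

-18

The intervention breaks the incoming arrows to C: C <- 2W + 5 no longer applies, and C = 2.
W = 2B + 4  [with B=-2]  = 0
D = 3W + B + 5  [with W=0, B=-2]  = 3
Y = -3D - 5  [with D=3]  = -14
Z = 2Y + 3C + 4  [with Y=-14, C=2]  = -18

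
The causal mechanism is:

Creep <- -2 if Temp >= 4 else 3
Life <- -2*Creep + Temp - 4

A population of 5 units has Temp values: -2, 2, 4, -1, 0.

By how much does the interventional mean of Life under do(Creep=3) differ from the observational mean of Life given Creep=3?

0.85

Every unit gets Creep=3 under the intervention. Life values become -12, -8, -6, -11, -10; E[Life|do(Creep=3)] = -9.4.
E[Life|Creep=3] averages over only the 4 units with Creep=3 (Temp = -2, 2, -1, 0): Life = -12, -8, -11, -10, mean -10.25.
Difference = -9.4 − (-10.25) = 0.85.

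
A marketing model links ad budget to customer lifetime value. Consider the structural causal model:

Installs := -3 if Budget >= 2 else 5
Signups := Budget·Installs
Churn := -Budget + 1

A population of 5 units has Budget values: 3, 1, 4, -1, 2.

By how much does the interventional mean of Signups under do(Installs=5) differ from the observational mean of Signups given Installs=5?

9

Under do(Installs=5), Installs's equation is replaced by Installs=5 for every unit. Per-unit Signups: 15, 5, 20, -5, 10. Mean = 9.
Conditioning on Installs=5 selects the 2 unit(s) with Budget ∈ {1, -1}. Their Signups values: 5, -5. Mean = 0.
Difference = 9 − 0 = 9.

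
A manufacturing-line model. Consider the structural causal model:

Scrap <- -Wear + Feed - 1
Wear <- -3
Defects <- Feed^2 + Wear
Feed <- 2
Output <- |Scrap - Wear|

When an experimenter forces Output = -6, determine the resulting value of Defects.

do(Output=-6) replaces the equation Output <- |Scrap - Wear| with the constant Output = -6.
Defects is not downstream of the intervention, so its value is determined by the original equations.
Defects = Feed^2 + Wear  [with Feed=2, Wear=-3]  = 1

1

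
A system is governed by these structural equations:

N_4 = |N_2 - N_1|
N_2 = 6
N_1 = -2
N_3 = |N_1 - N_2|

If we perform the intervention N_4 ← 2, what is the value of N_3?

Under do(N_4=2), the mechanism N_4 = |N_2 - N_1| is discarded; N_4 is fixed at 2.
Since N_3 is not a descendant of the intervened variable, it is unaffected.
N_3 = |N_1 - N_2|  [with N_1=-2, N_2=6]  = 8

8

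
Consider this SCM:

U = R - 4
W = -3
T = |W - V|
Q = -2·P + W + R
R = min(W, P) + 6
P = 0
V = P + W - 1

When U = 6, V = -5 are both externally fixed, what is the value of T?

2

Setting U = 6, V = -5 by intervention discards those variables' equations.
T = |W - V|  [with W=-3, V=-5]  = 2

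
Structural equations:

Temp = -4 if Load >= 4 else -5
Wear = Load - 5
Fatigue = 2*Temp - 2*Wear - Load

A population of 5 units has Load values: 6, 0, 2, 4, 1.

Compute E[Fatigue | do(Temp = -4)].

Every unit gets Temp=-4 under the intervention. Fatigue values become -16, 2, -4, -10, -1; E[Fatigue|do(Temp=-4)] = -5.8.

-5.8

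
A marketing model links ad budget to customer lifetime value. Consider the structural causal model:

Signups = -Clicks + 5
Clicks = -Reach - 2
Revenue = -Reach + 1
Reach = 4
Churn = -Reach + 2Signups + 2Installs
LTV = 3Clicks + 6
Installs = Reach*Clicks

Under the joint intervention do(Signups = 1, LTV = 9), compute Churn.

-50

Setting Signups = 1, LTV = 9 by intervention discards those variables' equations.
Clicks = -Reach - 2  [with Reach=4]  = -6
Installs = Reach*Clicks  [with Reach=4, Clicks=-6]  = -24
Churn = -Reach + 2Signups + 2Installs  [with Reach=4, Signups=1, Installs=-24]  = -50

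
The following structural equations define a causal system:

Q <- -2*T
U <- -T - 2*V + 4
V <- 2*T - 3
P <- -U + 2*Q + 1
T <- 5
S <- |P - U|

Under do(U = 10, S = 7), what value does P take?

-29

The joint intervention fixes U = 10, S = 7, removing each variable's own equation.
Q = -2*T  [with T=5]  = -10
P = -U + 2*Q + 1  [with U=10, Q=-10]  = -29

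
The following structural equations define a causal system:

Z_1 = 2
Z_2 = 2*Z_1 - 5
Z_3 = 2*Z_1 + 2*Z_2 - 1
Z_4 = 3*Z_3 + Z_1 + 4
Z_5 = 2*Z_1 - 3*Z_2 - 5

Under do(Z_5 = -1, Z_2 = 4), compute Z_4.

Setting Z_5 = -1, Z_2 = 4 by intervention discards those variables' equations.
Z_3 = 2*Z_1 + 2*Z_2 - 1  [with Z_1=2, Z_2=4]  = 11
Z_4 = 3*Z_3 + Z_1 + 4  [with Z_3=11, Z_1=2]  = 39

39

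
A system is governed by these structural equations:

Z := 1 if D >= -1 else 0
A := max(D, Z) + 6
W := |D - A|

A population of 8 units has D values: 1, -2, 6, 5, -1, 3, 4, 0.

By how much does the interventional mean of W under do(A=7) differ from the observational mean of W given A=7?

-2

The intervention sets A=7 in all 8 units regardless of D. Recomputing W per unit gives 6, 9, 1, 2, 8, 4, 3, 7; average 5.
Observing A=7 restricts to units where A's equation naturally yields 7: D ∈ {1, -1, 0}. In that subpopulation W = 6, 8, 7, mean 7.
Difference = 5 − 7 = -2.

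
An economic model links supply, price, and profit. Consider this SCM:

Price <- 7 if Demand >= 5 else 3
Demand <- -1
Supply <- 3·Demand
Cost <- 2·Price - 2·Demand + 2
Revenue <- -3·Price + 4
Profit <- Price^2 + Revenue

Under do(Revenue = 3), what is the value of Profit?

12

The intervention breaks the incoming arrows to Revenue: Revenue <- -3·Price + 4 no longer applies, and Revenue = 3.
Price = 7 if Demand >= 5 else 3  [with Demand=-1]  = 3
Profit = Price^2 + Revenue  [with Price=3, Revenue=3]  = 12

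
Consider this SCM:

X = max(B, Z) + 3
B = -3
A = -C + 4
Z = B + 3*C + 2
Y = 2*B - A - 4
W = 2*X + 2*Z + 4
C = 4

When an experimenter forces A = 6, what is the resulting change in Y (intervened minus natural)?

-6

The intervention breaks the incoming arrows to A: A = -C + 4 no longer applies, and A = 6.
Y = 2*B - A - 4  [with B=-3, A=6]  = -16
Without intervention: A = -C + 4  [with C=4]  = 0; Y = 2*B - A - 4  [with B=-3, A=0]  = -10.
Change = -16 − (-10) = -6.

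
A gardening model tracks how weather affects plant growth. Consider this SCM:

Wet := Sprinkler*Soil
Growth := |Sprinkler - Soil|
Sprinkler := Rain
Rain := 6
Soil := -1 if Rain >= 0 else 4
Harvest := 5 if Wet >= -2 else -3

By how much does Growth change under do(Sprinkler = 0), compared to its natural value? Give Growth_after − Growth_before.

do(Sprinkler=0) replaces the equation Sprinkler := Rain with the constant Sprinkler = 0.
Soil = -1 if Rain >= 0 else 4  [with Rain=6]  = -1
Growth = |Sprinkler - Soil|  [with Sprinkler=0, Soil=-1]  = 1
Without intervention: Sprinkler = Rain  [with Rain=6]  = 6; Soil = -1 if Rain >= 0 else 4  [with Rain=6]  = -1; Growth = |Sprinkler - Soil|  [with Sprinkler=6, Soil=-1]  = 7.
Change = 1 − 7 = -6.

-6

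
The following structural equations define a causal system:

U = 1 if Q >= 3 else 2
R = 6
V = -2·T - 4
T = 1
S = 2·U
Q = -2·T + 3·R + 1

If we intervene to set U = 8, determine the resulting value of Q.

17

Under do(U=8), the mechanism U = 1 if Q >= 3 else 2 is discarded; U is fixed at 8.
Since Q is not a descendant of the intervened variable, it is unaffected.
Q = -2·T + 3·R + 1  [with T=1, R=6]  = 17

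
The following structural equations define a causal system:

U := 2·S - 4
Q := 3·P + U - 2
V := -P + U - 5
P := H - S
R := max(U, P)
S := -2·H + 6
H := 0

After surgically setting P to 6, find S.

6

Under do(P=6), the mechanism P := H - S is discarded; P is fixed at 6.
Since S is not a descendant of the intervened variable, it is unaffected.
S = -2·H + 6  [with H=0]  = 6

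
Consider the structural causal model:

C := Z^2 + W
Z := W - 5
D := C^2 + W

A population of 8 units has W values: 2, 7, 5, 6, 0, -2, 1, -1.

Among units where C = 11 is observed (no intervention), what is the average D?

Observing C=11 restricts to units where C's equation naturally yields 11: W ∈ {2, 7}. In that subpopulation D = 123, 128, mean 125.5.

125.5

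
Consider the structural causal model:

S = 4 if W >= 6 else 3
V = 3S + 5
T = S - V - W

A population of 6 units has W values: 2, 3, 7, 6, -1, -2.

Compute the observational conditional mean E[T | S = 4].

Observing S=4 restricts to units where S's equation naturally yields 4: W ∈ {7, 6}. In that subpopulation T = -20, -19, mean -19.5.

-19.5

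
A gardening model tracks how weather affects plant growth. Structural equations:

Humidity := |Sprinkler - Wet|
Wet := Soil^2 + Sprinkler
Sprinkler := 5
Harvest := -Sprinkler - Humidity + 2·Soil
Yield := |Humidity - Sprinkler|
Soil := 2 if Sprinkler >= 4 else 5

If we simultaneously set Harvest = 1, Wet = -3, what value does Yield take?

Under do(Harvest = 1, Wet = -3), each intervened variable's structural equation is replaced by its fixed value.
Humidity = |Sprinkler - Wet|  [with Sprinkler=5, Wet=-3]  = 8
Yield = |Humidity - Sprinkler|  [with Humidity=8, Sprinkler=5]  = 3

3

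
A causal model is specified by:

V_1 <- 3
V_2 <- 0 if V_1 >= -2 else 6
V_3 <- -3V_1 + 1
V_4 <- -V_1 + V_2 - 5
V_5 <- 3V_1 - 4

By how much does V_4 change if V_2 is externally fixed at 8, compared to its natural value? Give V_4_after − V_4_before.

Under do(V_2=8), the mechanism V_2 <- 0 if V_1 >= -2 else 6 is discarded; V_2 is fixed at 8.
V_4 = -V_1 + V_2 - 5  [with V_1=3, V_2=8]  = 0
Without intervention: V_2 = 0 if V_1 >= -2 else 6  [with V_1=3]  = 0; V_4 = -V_1 + V_2 - 5  [with V_1=3, V_2=0]  = -8.
Change = 0 − (-8) = 8.

8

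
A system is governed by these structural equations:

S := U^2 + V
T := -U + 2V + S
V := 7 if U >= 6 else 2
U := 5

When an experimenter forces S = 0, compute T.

The intervention breaks the incoming arrows to S: S := U^2 + V no longer applies, and S = 0.
V = 7 if U >= 6 else 2  [with U=5]  = 2
T = -U + 2V + S  [with U=5, V=2, S=0]  = -1

-1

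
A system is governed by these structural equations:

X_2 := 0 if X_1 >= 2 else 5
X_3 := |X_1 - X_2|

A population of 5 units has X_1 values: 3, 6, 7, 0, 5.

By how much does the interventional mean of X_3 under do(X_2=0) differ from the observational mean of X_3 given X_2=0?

-1.05

The intervention sets X_2=0 in all 5 units regardless of X_1. Recomputing X_3 per unit gives 3, 6, 7, 0, 5; average 4.2.
Conditioning on X_2=0 selects the 4 unit(s) with X_1 ∈ {3, 6, 7, 5}. Their X_3 values: 3, 6, 7, 5. Mean = 5.25.
Difference = 4.2 − 5.25 = -1.05.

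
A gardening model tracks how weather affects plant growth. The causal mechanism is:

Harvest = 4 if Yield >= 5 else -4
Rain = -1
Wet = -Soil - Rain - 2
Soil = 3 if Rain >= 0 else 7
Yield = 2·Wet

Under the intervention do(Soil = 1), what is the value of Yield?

Under do(Soil=1), the mechanism Soil = 3 if Rain >= 0 else 7 is discarded; Soil is fixed at 1.
Wet = -Soil - Rain - 2  [with Soil=1, Rain=-1]  = -2
Yield = 2·Wet  [with Wet=-2]  = -4

-4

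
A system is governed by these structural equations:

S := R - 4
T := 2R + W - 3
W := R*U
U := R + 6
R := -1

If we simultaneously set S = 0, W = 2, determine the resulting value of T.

-3

Setting S = 0, W = 2 by intervention discards those variables' equations.
T = 2R + W - 3  [with R=-1, W=2]  = -3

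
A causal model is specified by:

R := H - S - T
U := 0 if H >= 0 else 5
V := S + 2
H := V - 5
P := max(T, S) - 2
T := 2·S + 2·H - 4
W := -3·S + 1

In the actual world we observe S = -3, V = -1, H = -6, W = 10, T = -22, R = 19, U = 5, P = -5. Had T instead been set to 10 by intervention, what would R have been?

-13

The intervention breaks the incoming arrows to T: T := 2·S + 2·H - 4 no longer applies, and T = 10.
V = S + 2  [with S=-3]  = -1
H = V - 5  [with V=-1]  = -6
R = H - S - T  [with H=-6, S=-3, T=10]  = -13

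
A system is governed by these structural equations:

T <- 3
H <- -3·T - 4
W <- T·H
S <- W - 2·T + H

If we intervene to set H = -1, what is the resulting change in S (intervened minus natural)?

48

Under do(H=-1), the mechanism H <- -3·T - 4 is discarded; H is fixed at -1.
W = T·H  [with T=3, H=-1]  = -3
S = W - 2·T + H  [with W=-3, T=3, H=-1]  = -10
Without intervention: H = -3·T - 4  [with T=3]  = -13; W = T·H  [with T=3, H=-13]  = -39; S = W - 2·T + H  [with W=-39, T=3, H=-13]  = -58.
Change = -10 − (-58) = 48.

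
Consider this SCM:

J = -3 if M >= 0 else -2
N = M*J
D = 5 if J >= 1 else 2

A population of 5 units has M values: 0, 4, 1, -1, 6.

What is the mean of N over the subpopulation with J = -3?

Conditioning on J=-3 selects the 4 unit(s) with M ∈ {0, 4, 1, 6}. Their N values: 0, -12, -3, -18. Mean = -8.25.

-8.25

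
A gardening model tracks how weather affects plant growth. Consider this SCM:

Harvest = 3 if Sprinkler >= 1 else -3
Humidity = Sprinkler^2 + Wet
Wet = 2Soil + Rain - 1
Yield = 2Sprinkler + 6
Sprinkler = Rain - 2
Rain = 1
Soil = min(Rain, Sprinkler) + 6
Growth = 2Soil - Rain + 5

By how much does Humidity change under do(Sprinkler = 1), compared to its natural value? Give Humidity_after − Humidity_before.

4

Under do(Sprinkler=1), the mechanism Sprinkler = Rain - 2 is discarded; Sprinkler is fixed at 1.
Soil = min(Rain, Sprinkler) + 6  [with Rain=1, Sprinkler=1]  = 7
Wet = 2Soil + Rain - 1  [with Soil=7, Rain=1]  = 14
Humidity = Sprinkler^2 + Wet  [with Sprinkler=1, Wet=14]  = 15
Without intervention: Sprinkler = Rain - 2  [with Rain=1]  = -1; Soil = min(Rain, Sprinkler) + 6  [with Rain=1, Sprinkler=-1]  = 5; Wet = 2Soil + Rain - 1  [with Soil=5, Rain=1]  = 10; Humidity = Sprinkler^2 + Wet  [with Sprinkler=-1, Wet=10]  = 11.
Change = 15 − 11 = 4.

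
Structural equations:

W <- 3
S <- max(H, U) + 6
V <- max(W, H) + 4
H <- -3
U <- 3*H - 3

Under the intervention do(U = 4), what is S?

Intervening sets U = 4 and removes its equation (U <- 3*H - 3).
S = max(H, U) + 6  [with H=-3, U=4]  = 10

10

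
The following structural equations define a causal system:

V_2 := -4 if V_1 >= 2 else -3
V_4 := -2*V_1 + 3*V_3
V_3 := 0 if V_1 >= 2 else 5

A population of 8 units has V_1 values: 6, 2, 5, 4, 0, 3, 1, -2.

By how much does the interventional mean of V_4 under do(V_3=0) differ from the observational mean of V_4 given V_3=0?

3.25

The intervention sets V_3=0 in all 8 units regardless of V_1. Recomputing V_4 per unit gives -12, -4, -10, -8, 0, -6, -2, 4; average -4.75.
Observing V_3=0 restricts to units where V_3's equation naturally yields 0: V_1 ∈ {6, 2, 5, 4, 3}. In that subpopulation V_4 = -12, -4, -10, -8, -6, mean -8.
Difference = -4.75 − (-8) = 3.25.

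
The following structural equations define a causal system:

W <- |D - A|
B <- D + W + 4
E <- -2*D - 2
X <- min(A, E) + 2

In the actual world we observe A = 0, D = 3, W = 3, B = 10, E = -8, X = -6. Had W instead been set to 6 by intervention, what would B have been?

The intervention breaks the incoming arrows to W: W <- |D - A| no longer applies, and W = 6.
B = D + W + 4  [with D=3, W=6]  = 13

13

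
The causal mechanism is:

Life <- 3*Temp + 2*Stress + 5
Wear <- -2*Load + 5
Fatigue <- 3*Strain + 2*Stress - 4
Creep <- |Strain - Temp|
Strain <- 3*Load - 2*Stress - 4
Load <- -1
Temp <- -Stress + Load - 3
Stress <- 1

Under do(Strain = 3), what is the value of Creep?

8

do(Strain=3) replaces the equation Strain <- 3*Load - 2*Stress - 4 with the constant Strain = 3.
Temp = -Stress + Load - 3  [with Stress=1, Load=-1]  = -5
Creep = |Strain - Temp|  [with Strain=3, Temp=-5]  = 8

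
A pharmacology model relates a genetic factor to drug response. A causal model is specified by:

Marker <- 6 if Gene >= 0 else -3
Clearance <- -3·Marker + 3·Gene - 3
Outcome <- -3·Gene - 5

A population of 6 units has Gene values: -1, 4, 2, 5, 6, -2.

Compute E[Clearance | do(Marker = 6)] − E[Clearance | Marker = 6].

-5.75

The intervention sets Marker=6 in all 6 units regardless of Gene. Recomputing Clearance per unit gives -24, -9, -15, -6, -3, -27; average -14.
Conditioning on Marker=6 selects the 4 unit(s) with Gene ∈ {4, 2, 5, 6}. Their Clearance values: -9, -15, -6, -3. Mean = -8.25.
Difference = -14 − (-8.25) = -5.75.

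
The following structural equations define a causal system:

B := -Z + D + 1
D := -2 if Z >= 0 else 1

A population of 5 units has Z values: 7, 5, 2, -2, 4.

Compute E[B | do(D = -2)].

Under do(D=-2), D's equation is replaced by D=-2 for every unit. Per-unit B: -8, -6, -3, 1, -5. Mean = -4.2.

-4.2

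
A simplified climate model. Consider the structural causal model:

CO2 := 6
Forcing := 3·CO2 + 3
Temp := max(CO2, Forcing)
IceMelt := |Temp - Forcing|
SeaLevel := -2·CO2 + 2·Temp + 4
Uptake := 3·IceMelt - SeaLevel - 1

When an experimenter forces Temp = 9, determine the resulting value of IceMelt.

12

The intervention breaks the incoming arrows to Temp: Temp := max(CO2, Forcing) no longer applies, and Temp = 9.
Forcing = 3·CO2 + 3  [with CO2=6]  = 21
IceMelt = |Temp - Forcing|  [with Temp=9, Forcing=21]  = 12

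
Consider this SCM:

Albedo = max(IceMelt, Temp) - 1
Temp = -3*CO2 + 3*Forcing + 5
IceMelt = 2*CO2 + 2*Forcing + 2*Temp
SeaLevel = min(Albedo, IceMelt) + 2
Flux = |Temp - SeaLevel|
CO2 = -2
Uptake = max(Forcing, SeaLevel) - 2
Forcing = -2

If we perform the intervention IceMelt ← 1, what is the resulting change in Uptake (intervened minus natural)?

do(IceMelt=1) replaces the equation IceMelt = 2*CO2 + 2*Forcing + 2*Temp with the constant IceMelt = 1.
Temp = -3*CO2 + 3*Forcing + 5  [with CO2=-2, Forcing=-2]  = 5
Albedo = max(IceMelt, Temp) - 1  [with IceMelt=1, Temp=5]  = 4
SeaLevel = min(Albedo, IceMelt) + 2  [with Albedo=4, IceMelt=1]  = 3
Uptake = max(Forcing, SeaLevel) - 2  [with Forcing=-2, SeaLevel=3]  = 1
Without intervention: Temp = -3*CO2 + 3*Forcing + 5  [with CO2=-2, Forcing=-2]  = 5; IceMelt = 2*CO2 + 2*Forcing + 2*Temp  [with CO2=-2, Forcing=-2, Temp=5]  = 2; Albedo = max(IceMelt, Temp) - 1  [with IceMelt=2, Temp=5]  = 4; SeaLevel = min(Albedo, IceMelt) + 2  [with Albedo=4, IceMelt=2]  = 4; Uptake = max(Forcing, SeaLevel) - 2  [with Forcing=-2, SeaLevel=4]  = 2.
Change = 1 − 2 = -1.

-1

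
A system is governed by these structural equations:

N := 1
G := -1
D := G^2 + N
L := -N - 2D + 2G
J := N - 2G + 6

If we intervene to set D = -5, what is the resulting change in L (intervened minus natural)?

14

The intervention breaks the incoming arrows to D: D := G^2 + N no longer applies, and D = -5.
L = -N - 2D + 2G  [with N=1, D=-5, G=-1]  = 7
Without intervention: D = G^2 + N  [with G=-1, N=1]  = 2; L = -N - 2D + 2G  [with N=1, D=2, G=-1]  = -7.
Change = 7 − (-7) = 14.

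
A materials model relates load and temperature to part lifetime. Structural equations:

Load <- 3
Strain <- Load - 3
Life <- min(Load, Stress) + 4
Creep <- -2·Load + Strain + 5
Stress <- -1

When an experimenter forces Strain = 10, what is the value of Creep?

9

The intervention breaks the incoming arrows to Strain: Strain <- Load - 3 no longer applies, and Strain = 10.
Creep = -2·Load + Strain + 5  [with Load=3, Strain=10]  = 9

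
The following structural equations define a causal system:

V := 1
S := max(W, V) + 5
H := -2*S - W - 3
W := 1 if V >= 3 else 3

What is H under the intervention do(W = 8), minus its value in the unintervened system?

Under do(W=8), the mechanism W := 1 if V >= 3 else 3 is discarded; W is fixed at 8.
S = max(W, V) + 5  [with W=8, V=1]  = 13
H = -2*S - W - 3  [with S=13, W=8]  = -37
Without intervention: W = 1 if V >= 3 else 3  [with V=1]  = 3; S = max(W, V) + 5  [with W=3, V=1]  = 8; H = -2*S - W - 3  [with S=8, W=3]  = -22.
Change = -37 − (-22) = -15.

-15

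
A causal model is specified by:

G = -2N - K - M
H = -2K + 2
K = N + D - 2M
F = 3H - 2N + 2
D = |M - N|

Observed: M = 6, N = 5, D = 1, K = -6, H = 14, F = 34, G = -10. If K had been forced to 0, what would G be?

The intervention breaks the incoming arrows to K: K = N + D - 2M no longer applies, and K = 0.
G = -2N - K - M  [with N=5, K=0, M=6]  = -16

-16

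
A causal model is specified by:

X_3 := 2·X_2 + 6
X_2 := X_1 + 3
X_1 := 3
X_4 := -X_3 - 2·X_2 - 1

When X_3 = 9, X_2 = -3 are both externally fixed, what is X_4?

-4

The joint intervention fixes X_3 = 9, X_2 = -3, removing each variable's own equation.
X_4 = -X_3 - 2·X_2 - 1  [with X_3=9, X_2=-3]  = -4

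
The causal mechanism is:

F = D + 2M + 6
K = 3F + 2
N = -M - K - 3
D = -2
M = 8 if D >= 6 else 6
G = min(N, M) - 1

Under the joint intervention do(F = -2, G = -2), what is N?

The joint intervention fixes F = -2, G = -2, removing each variable's own equation.
M = 8 if D >= 6 else 6  [with D=-2]  = 6
K = 3F + 2  [with F=-2]  = -4
N = -M - K - 3  [with M=6, K=-4]  = -5

-5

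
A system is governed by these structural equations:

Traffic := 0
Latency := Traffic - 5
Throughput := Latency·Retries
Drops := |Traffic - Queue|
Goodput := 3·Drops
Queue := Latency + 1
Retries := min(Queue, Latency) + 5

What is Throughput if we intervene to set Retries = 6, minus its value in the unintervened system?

The intervention breaks the incoming arrows to Retries: Retries := min(Queue, Latency) + 5 no longer applies, and Retries = 6.
Latency = Traffic - 5  [with Traffic=0]  = -5
Throughput = Latency·Retries  [with Latency=-5, Retries=6]  = -30
Without intervention: Latency = Traffic - 5  [with Traffic=0]  = -5; Queue = Latency + 1  [with Latency=-5]  = -4; Retries = min(Queue, Latency) + 5  [with Queue=-4, Latency=-5]  = 0; Throughput = Latency·Retries  [with Latency=-5, Retries=0]  = 0.
Change = -30 − 0 = -30.

-30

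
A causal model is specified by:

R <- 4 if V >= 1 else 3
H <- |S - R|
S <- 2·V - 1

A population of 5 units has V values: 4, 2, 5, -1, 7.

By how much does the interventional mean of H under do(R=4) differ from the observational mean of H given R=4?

Under do(R=4), R's equation is replaced by R=4 for every unit. Per-unit H: 3, 1, 5, 7, 9. Mean = 5.
E[H|R=4] averages over only the 4 units with R=4 (V = 4, 2, 5, 7): H = 3, 1, 5, 9, mean 4.5.
Difference = 5 − 4.5 = 0.5.

0.5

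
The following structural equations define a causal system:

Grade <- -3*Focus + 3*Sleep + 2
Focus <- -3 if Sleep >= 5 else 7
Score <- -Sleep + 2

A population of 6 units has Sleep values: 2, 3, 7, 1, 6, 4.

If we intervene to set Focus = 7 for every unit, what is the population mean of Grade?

do(Focus=7) breaks Focus's dependence on Sleep. With Focus=7 fixed, Grade across the units is -13, -10, 2, -16, -1, -7, mean -7.5.

-7.5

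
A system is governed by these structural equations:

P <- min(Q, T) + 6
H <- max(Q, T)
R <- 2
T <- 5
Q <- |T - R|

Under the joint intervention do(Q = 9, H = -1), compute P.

11

The joint intervention fixes Q = 9, H = -1, removing each variable's own equation.
P = min(Q, T) + 6  [with Q=9, T=5]  = 11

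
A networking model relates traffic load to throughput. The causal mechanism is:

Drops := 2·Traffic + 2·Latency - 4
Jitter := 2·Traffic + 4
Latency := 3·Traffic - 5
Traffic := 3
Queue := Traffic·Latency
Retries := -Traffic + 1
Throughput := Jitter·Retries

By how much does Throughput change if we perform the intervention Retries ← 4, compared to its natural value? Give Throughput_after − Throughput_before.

Under do(Retries=4), the mechanism Retries := -Traffic + 1 is discarded; Retries is fixed at 4.
Jitter = 2·Traffic + 4  [with Traffic=3]  = 10
Throughput = Jitter·Retries  [with Jitter=10, Retries=4]  = 40
Without intervention: Retries = -Traffic + 1  [with Traffic=3]  = -2; Jitter = 2·Traffic + 4  [with Traffic=3]  = 10; Throughput = Jitter·Retries  [with Jitter=10, Retries=-2]  = -20.
Change = 40 − (-20) = 60.

60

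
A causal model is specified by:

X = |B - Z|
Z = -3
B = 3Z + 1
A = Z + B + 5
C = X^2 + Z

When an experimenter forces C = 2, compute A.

do(C=2) replaces the equation C = X^2 + Z with the constant C = 2.
A is not downstream of the intervention, so its value is determined by the original equations.
B = 3Z + 1  [with Z=-3]  = -8
A = Z + B + 5  [with Z=-3, B=-8]  = -6

-6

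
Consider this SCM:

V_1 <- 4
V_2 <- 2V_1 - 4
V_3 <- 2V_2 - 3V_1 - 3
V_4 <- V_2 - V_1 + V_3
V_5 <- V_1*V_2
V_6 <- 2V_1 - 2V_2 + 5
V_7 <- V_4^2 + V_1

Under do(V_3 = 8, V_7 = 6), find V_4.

8

The joint intervention fixes V_3 = 8, V_7 = 6, removing each variable's own equation.
V_2 = 2V_1 - 4  [with V_1=4]  = 4
V_4 = V_2 - V_1 + V_3  [with V_2=4, V_1=4, V_3=8]  = 8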